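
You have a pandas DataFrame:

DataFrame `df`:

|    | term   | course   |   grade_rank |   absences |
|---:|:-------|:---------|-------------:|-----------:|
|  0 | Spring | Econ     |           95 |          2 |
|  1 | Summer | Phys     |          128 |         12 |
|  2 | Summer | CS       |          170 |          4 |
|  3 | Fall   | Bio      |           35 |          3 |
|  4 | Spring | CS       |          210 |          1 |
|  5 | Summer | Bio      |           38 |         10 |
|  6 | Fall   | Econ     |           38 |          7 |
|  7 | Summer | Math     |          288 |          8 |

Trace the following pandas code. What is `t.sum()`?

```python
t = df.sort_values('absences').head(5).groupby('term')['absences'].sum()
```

sort by absences:
     term course  grade_rank  absences
4  Spring     CS         210         1
0  Spring   Econ          95         2
3    Fall    Bio          35         3
2  Summer     CS         170         4
6    Fall   Econ          38         7
7  Summer   Math         288         8
5  Summer    Bio          38        10
1  Summer   Phys         128        12
take first 5 rows:
     term course  grade_rank  absences
4  Spring     CS         210         1
0  Spring   Econ          95         2
3    Fall    Bio          35         3
2  Summer     CS         170         4
6    Fall   Econ          38         7
group by term, sum of absences:
term
Fall      10
Spring     3
Summer     4
Name: absences, dtype: int64

17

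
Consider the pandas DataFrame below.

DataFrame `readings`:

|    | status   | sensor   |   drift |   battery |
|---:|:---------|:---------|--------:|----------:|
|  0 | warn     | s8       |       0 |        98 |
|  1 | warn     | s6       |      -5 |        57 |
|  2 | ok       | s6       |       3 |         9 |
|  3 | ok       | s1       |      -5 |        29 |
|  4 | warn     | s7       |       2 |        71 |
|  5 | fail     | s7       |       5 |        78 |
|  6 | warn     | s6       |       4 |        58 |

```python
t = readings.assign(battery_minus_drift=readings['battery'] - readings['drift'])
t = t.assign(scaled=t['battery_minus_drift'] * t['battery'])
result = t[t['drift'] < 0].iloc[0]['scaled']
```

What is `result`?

add column battery_minus_drift = readings['battery'] - readings['drift']:
  status sensor  drift  battery  battery_minus_drift
0   warn     s8      0       98                   98
1   warn     s6     -5       57                   62
2     ok     s6      3        9                    6
3     ok     s1     -5       29                   34
4   warn     s7      2       71                   69
5   fail     s7      5       78                   73
6   warn     s6      4       58                   54
add column scaled = t['battery_minus_drift'] * t['battery']:
  status sensor  drift  battery  battery_minus_drift  scaled
0   warn     s8      0       98                   98    9604
1   warn     s6     -5       57                   62    3534
2     ok     s6      3        9                    6      54
3     ok     s1     -5       29                   34     986
4   warn     s7      2       71                   69    4899
5   fail     s7      5       78                   73    5694
6   warn     s6      4       58                   54    3132
filter rows where drift < 0:
  status sensor  drift  battery  battery_minus_drift  scaled
1   warn     s6     -5       57                   62    3534
3     ok     s1     -5       29                   34     986
Hence 3534.

3534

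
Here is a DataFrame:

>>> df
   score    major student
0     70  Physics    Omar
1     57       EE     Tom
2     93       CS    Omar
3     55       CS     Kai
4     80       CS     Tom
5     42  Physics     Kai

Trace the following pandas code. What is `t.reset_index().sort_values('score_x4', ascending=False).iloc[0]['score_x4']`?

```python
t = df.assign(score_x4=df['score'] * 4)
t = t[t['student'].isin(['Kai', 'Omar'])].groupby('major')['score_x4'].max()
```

add column score_x4 = df['score'] * 4:
   score    major student  score_x4
0     70  Physics    Omar       280
1     57       EE     Tom       228
2     93       CS    Omar       372
3     55       CS     Kai       220
4     80       CS     Tom       320
5     42  Physics     Kai       168
filter rows where student in ['Kai', 'Omar']:
   score    major student  score_x4
0     70  Physics    Omar       280
2     93       CS    Omar       372
3     55       CS     Kai       220
5     42  Physics     Kai       168
group by major, max of score_x4:
major
CS         372
Physics    280
Name: score_x4, dtype: int64
reset_index():
     major  score_x4
0       CS       372
1  Physics       280
sort by score_x4 descending:
     major  score_x4
0       CS       372
1  Physics       280
The value at position 0, column 'score_x4' is 372.

372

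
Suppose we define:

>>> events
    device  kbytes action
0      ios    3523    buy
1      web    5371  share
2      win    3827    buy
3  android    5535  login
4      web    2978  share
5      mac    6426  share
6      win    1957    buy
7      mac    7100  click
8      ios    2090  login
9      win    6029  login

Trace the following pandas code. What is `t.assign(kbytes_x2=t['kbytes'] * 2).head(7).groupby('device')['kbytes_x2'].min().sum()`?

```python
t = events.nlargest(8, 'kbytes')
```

take 8 rows with largest kbytes:
    device  kbytes action
7      mac    7100  click
5      mac    6426  share
9      win    6029  login
3  android    5535  login
1      web    5371  share
2      win    3827    buy
0      ios    3523    buy
4      web    2978  share
add column kbytes_x2 = t['kbytes'] * 2:
    device  kbytes action  kbytes_x2
7      mac    7100  click      14200
5      mac    6426  share      12852
9      win    6029  login      12058
3  android    5535  login      11070
1      web    5371  share      10742
2      win    3827    buy       7654
0      ios    3523    buy       7046
4      web    2978  share       5956
take first 7 rows:
    device  kbytes action  kbytes_x2
7      mac    7100  click      14200
5      mac    6426  share      12852
9      win    6029  login      12058
3  android    5535  login      11070
1      web    5371  share      10742
2      win    3827    buy       7654
0      ios    3523    buy       7046
group by device, min of kbytes_x2:
device
android    11070
ios         7046
mac        12852
web        10742
win         7654
Name: kbytes_x2, dtype: int64
Then the sum of the resulting series: 49364

49364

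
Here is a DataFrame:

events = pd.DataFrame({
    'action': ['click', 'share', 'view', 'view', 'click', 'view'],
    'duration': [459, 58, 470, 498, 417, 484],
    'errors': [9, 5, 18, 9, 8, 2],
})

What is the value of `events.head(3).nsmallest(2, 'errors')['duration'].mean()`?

258.5

take first 3 rows:
  action  duration  errors
0  click       459       9
1  share        58       5
2   view       470      18
take 2 rows with smallest errors:
  action  duration  errors
1  share        58       5
0  click       459       9
So mean() = 258.5.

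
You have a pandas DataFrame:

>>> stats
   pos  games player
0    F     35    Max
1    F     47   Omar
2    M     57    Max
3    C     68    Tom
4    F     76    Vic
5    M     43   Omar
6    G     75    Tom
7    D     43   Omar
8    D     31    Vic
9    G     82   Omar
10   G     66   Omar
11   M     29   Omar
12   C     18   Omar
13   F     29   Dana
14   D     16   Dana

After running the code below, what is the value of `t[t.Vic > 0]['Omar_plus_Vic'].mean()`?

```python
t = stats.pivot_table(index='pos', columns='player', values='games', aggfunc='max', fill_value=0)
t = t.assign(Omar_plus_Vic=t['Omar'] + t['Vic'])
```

pivot: rows=pos, cols=player, max(games):
player  Dana  Max  Omar  Tom  Vic
pos                              
C          0    0    18   68    0
D         16    0    43    0   31
F         29   35    47    0   76
G          0    0    82   75    0
M          0   57    43    0    0
add column Omar_plus_Vic = t['Omar'] + t['Vic']:
player  Dana  Max  Omar  Tom  Vic  Omar_plus_Vic
pos                                             
C          0    0    18   68    0             18
D         16    0    43    0   31             74
F         29   35    47    0   76            123
G          0    0    82   75    0             82
M          0   57    43    0    0             43
filter rows where Vic > 0:
player  Dana  Max  Omar  Tom  Vic  Omar_plus_Vic
pos                                             
D         16    0    43    0   31             74
F         29   35    47    0   76            123
Taking the mean of column 'Omar_plus_Vic' gives 98.5.

98.5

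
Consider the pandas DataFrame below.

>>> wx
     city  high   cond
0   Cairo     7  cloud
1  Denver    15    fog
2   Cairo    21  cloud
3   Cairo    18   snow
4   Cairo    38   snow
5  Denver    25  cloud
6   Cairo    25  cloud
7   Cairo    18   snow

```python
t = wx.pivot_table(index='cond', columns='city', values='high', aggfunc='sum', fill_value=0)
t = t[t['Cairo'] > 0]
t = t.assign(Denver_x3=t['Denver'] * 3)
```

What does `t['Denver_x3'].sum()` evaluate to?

pivot: rows=cond, cols=city, sum(high):
city   Cairo  Denver
cond                
cloud     53      25
fog        0      15
snow      74       0
filter rows where Cairo > 0:
city   Cairo  Denver
cond                
cloud     53      25
snow      74       0
add column Denver_x3 = t['Denver'] * 3:
city   Cairo  Denver  Denver_x3
cond                           
cloud     53      25         75
snow      74       0          0
Then the sum of column 'Denver_x3': 75

75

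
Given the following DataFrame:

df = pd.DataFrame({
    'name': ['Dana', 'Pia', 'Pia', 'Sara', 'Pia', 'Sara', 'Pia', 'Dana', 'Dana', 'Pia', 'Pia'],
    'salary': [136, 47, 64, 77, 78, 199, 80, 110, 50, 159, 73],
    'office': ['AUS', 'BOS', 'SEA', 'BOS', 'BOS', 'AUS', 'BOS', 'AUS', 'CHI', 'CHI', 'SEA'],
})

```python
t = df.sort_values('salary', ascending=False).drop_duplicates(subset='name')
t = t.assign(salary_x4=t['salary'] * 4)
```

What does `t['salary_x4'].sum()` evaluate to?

1976

sort by salary descending:
    name  salary office
5   Sara     199    AUS
9    Pia     159    CHI
0   Dana     136    AUS
7   Dana     110    AUS
6    Pia      80    BOS
4    Pia      78    BOS
3   Sara      77    BOS
10   Pia      73    SEA
2    Pia      64    SEA
8   Dana      50    CHI
1    Pia      47    BOS
drop duplicate name (keep=first):
   name  salary office
5  Sara     199    AUS
9   Pia     159    CHI
0  Dana     136    AUS
add column salary_x4 = t['salary'] * 4:
   name  salary office  salary_x4
5  Sara     199    AUS        796
9   Pia     159    CHI        636
0  Dana     136    AUS        544
sum of column 'salary_x4' → 1976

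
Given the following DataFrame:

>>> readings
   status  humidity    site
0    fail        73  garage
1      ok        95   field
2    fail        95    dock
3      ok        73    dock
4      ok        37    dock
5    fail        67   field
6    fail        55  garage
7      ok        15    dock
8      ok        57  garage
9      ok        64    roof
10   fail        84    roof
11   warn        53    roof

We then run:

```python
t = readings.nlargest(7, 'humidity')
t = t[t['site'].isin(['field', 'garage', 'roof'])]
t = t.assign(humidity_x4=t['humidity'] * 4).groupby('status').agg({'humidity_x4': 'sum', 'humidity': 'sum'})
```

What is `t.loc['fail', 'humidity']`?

take 7 rows with largest humidity:
   status  humidity    site
1      ok        95   field
2    fail        95    dock
10   fail        84    roof
0    fail        73  garage
3      ok        73    dock
5    fail        67   field
9      ok        64    roof
filter rows where site in ['field', 'garage', 'roof']:
   status  humidity    site
1      ok        95   field
10   fail        84    roof
0    fail        73  garage
5    fail        67   field
9      ok        64    roof
add column humidity_x4 = t['humidity'] * 4:
   status  humidity    site  humidity_x4
1      ok        95   field          380
10   fail        84    roof          336
0    fail        73  garage          292
5    fail        67   field          268
9      ok        64    roof          256
group by status: sum(humidity_x4), sum(humidity):
        humidity_x4  humidity
status                       
fail            896       224
ok              636       159
Reading off the value at row 'fail', column 'humidity', we get 224.

224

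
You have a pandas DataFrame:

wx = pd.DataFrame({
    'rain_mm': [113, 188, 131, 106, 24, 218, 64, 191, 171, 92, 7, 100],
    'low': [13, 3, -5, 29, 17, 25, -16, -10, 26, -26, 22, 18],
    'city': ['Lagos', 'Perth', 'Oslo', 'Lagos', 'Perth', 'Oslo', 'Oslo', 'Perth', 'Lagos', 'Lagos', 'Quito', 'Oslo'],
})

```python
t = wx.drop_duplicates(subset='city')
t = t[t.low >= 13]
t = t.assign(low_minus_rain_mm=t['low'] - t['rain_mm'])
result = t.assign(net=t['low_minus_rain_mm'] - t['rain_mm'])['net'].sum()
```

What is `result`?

drop duplicate city (keep=first):
    rain_mm  low   city
0       113   13  Lagos
1       188    3  Perth
2       131   -5   Oslo
10        7   22  Quito
filter rows where low >= 13:
    rain_mm  low   city
0       113   13  Lagos
10        7   22  Quito
add column low_minus_rain_mm = t['low'] - t['rain_mm']:
    rain_mm  low   city  low_minus_rain_mm
0       113   13  Lagos               -100
10        7   22  Quito                 15
add column net = t['low_minus_rain_mm'] - t['rain_mm']:
    rain_mm  low   city  low_minus_rain_mm  net
0       113   13  Lagos               -100 -213
10        7   22  Quito                 15    8
Hence -205.

-205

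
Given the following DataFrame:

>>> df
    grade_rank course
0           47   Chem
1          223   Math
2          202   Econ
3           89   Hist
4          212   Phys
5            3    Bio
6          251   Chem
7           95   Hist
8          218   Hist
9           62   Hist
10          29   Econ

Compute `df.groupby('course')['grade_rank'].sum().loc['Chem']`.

group by course, sum of grade_rank:
course
Bio       3
Chem    298
Econ    231
Hist    464
Math    223
Phys    212
Name: grade_rank, dtype: int64

298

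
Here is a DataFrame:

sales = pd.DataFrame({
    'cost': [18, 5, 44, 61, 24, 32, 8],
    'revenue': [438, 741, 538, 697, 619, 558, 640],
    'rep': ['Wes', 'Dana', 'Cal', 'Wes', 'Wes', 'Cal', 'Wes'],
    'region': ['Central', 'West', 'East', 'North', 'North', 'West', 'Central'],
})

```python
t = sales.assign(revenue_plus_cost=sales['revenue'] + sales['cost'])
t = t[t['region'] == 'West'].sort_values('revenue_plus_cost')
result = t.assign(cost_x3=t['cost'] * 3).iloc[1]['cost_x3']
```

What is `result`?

15

add column revenue_plus_cost = sales['revenue'] + sales['cost']:
   cost  revenue   rep   region  revenue_plus_cost
0    18      438   Wes  Central                456
1     5      741  Dana     West                746
2    44      538   Cal     East                582
3    61      697   Wes    North                758
4    24      619   Wes    North                643
5    32      558   Cal     West                590
6     8      640   Wes  Central                648
filter rows where region == 'West':
   cost  revenue   rep region  revenue_plus_cost
1     5      741  Dana   West                746
5    32      558   Cal   West                590
sort by revenue_plus_cost:
   cost  revenue   rep region  revenue_plus_cost
5    32      558   Cal   West                590
1     5      741  Dana   West                746
add column cost_x3 = t['cost'] * 3:
   cost  revenue   rep region  revenue_plus_cost  cost_x3
5    32      558   Cal   West                590       96
1     5      741  Dana   West                746       15
Taking the value at position 1, column 'cost_x3' gives 15.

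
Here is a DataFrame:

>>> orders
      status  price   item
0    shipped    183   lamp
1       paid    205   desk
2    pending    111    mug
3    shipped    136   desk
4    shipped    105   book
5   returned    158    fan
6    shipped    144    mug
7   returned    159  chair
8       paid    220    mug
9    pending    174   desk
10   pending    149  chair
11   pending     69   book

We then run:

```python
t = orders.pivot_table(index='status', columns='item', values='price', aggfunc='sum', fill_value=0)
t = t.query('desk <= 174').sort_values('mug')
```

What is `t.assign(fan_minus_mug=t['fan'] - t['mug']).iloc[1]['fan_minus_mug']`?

-111

pivot: rows=status, cols=item, sum(price):
item      book  chair  desk  fan  lamp  mug
status                                     
paid         0      0   205    0     0  220
pending     69    149   174    0     0  111
returned     0    159     0  158     0    0
shipped    105      0   136    0   183  144
filter rows where desk <= 174:
item      book  chair  desk  fan  lamp  mug
status                                     
pending     69    149   174    0     0  111
returned     0    159     0  158     0    0
shipped    105      0   136    0   183  144
sort by mug:
item      book  chair  desk  fan  lamp  mug
status                                     
returned     0    159     0  158     0    0
pending     69    149   174    0     0  111
shipped    105      0   136    0   183  144
add column fan_minus_mug = t['fan'] - t['mug']:
item      book  chair  desk  fan  lamp  mug  fan_minus_mug
status                                                    
returned     0    159     0  158     0    0            158
pending     69    149   174    0     0  111           -111
shipped    105      0   136    0   183  144           -144
Taking the value at position 1, column 'fan_minus_mug' gives -111.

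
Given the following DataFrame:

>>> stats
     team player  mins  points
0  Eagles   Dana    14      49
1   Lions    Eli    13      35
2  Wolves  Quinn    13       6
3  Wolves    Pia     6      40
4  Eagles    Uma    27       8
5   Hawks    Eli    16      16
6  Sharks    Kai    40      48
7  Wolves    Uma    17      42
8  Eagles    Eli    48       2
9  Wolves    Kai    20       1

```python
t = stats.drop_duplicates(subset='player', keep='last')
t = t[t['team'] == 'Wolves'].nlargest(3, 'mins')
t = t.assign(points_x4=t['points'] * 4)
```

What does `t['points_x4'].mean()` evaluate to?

drop duplicate player (keep=last):
     team player  mins  points
0  Eagles   Dana    14      49
2  Wolves  Quinn    13       6
3  Wolves    Pia     6      40
7  Wolves    Uma    17      42
8  Eagles    Eli    48       2
9  Wolves    Kai    20       1
filter rows where team == 'Wolves':
     team player  mins  points
2  Wolves  Quinn    13       6
3  Wolves    Pia     6      40
7  Wolves    Uma    17      42
9  Wolves    Kai    20       1
take 3 rows with largest mins:
     team player  mins  points
9  Wolves    Kai    20       1
7  Wolves    Uma    17      42
2  Wolves  Quinn    13       6
add column points_x4 = t['points'] * 4:
     team player  mins  points  points_x4
9  Wolves    Kai    20       1          4
7  Wolves    Uma    17      42        168
2  Wolves  Quinn    13       6         24

65.3333333333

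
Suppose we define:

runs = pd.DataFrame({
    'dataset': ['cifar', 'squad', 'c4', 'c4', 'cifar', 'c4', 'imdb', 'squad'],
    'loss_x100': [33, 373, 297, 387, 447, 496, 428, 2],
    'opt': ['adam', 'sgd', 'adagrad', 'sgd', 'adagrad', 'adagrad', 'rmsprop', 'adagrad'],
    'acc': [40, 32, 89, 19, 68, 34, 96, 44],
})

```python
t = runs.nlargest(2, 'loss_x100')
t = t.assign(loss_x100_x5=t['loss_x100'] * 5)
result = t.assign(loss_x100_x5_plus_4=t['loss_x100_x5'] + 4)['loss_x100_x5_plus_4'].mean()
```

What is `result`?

take 2 rows with largest loss_x100:
  dataset  loss_x100      opt  acc
5      c4        496  adagrad   34
4   cifar        447  adagrad   68
add column loss_x100_x5 = t['loss_x100'] * 5:
  dataset  loss_x100      opt  acc  loss_x100_x5
5      c4        496  adagrad   34          2480
4   cifar        447  adagrad   68          2235
add column loss_x100_x5_plus_4 = t['loss_x100_x5'] + 4:
  dataset  loss_x100      opt  acc  loss_x100_x5  loss_x100_x5_plus_4
5      c4        496  adagrad   34          2480                 2484
4   cifar        447  adagrad   68          2235                 2239
Finally, mean of column 'loss_x100_x5_plus_4' = 2361.5.

2361.5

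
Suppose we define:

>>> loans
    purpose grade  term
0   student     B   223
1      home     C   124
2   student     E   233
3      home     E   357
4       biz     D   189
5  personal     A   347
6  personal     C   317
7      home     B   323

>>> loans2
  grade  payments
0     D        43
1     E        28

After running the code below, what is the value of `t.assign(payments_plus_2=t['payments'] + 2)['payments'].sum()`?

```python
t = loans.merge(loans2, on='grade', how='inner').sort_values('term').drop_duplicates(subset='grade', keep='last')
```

71

merge on 'grade' (how='inner') → 3 rows:
   purpose grade  term  payments
0  student     E   233        28
1     home     E   357        28
2      biz     D   189        43
sort by term:
   purpose grade  term  payments
2      biz     D   189        43
0  student     E   233        28
1     home     E   357        28
drop duplicate grade (keep=last):
  purpose grade  term  payments
2     biz     D   189        43
1    home     E   357        28
add column payments_plus_2 = t['payments'] + 2:
  purpose grade  term  payments  payments_plus_2
2     biz     D   189        43               45
1    home     E   357        28               30
Reading off the sum of column 'payments', we get 71.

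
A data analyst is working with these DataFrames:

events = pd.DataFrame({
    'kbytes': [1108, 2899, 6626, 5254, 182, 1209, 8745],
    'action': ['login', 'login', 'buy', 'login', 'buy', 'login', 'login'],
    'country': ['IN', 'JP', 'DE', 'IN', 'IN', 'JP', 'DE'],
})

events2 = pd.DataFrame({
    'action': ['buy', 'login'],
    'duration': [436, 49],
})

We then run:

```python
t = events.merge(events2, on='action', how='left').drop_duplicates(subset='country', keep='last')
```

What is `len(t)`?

merge on 'action' (how='left') → 7 rows:
   kbytes action country  duration
0    1108  login      IN        49
1    2899  login      JP        49
2    6626    buy      DE       436
3    5254  login      IN        49
4     182    buy      IN       436
5    1209  login      JP        49
6    8745  login      DE        49
drop duplicate country (keep=last):
   kbytes action country  duration
4     182    buy      IN       436
5    1209  login      JP        49
6    8745  login      DE        49
So result = 3.

3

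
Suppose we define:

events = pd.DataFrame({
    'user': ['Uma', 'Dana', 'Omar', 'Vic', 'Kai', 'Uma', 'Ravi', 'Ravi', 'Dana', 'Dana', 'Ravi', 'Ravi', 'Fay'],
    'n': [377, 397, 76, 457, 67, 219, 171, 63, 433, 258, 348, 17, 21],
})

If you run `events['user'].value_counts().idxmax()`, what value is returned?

value_counts of user:
user
Ravi    4
Dana    3
Uma     2
Omar    1
Vic     1
Kai     1
Fay     1
Name: count, dtype: int64
Reading off the label with the largest value, we get Ravi.

Ravi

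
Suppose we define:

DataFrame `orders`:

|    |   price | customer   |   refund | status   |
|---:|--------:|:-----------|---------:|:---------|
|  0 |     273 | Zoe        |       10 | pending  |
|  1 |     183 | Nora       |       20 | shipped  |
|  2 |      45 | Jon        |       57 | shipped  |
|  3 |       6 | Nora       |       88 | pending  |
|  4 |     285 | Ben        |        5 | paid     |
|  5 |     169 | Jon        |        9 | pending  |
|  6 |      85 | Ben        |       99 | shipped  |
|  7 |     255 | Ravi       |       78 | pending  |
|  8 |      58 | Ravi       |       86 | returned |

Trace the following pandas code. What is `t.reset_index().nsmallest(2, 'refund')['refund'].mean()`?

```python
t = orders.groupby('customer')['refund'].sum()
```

group by customer, sum of refund:
customer
Ben     104
Jon      66
Nora    108
Ravi    164
Zoe      10
Name: refund, dtype: int64
reset_index():
  customer  refund
0      Ben     104
1      Jon      66
2     Nora     108
3     Ravi     164
4      Zoe      10
take 2 rows with smallest refund:
  customer  refund
4      Zoe      10
1      Jon      66
Hence 38.0.

38.0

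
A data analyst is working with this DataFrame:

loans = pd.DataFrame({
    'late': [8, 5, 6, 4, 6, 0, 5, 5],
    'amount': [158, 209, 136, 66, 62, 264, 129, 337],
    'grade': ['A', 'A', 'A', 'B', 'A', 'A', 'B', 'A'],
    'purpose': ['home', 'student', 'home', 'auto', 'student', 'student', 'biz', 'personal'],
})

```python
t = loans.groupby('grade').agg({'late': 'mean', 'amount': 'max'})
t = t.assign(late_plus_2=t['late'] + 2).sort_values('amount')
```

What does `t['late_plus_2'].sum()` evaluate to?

group by grade: mean(late), max(amount):
       late  amount
grade              
A       5.0     337
B       4.5     129
add column late_plus_2 = t['late'] + 2:
       late  amount  late_plus_2
grade                           
A       5.0     337          7.0
B       4.5     129          6.5
sort by amount:
       late  amount  late_plus_2
grade                           
B       4.5     129          6.5
A       5.0     337          7.0

13.5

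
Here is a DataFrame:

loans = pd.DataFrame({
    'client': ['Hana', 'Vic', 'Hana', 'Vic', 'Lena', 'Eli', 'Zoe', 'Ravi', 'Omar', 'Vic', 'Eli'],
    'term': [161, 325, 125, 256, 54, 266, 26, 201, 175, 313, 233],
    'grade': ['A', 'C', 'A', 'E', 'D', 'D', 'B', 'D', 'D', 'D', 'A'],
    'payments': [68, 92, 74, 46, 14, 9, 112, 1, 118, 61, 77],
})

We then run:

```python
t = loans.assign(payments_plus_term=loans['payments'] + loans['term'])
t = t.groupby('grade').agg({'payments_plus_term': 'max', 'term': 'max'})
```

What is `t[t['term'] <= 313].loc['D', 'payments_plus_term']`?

add column payments_plus_term = loans['payments'] + loans['term']:
   client  term grade  payments  payments_plus_term
0    Hana   161     A        68                 229
1     Vic   325     C        92                 417
2    Hana   125     A        74                 199
3     Vic   256     E        46                 302
4    Lena    54     D        14                  68
5     Eli   266     D         9                 275
6     Zoe    26     B       112                 138
7    Ravi   201     D         1                 202
8    Omar   175     D       118                 293
9     Vic   313     D        61                 374
10    Eli   233     A        77                 310
group by grade: max(payments_plus_term), max(term):
       payments_plus_term  term
grade                          
A                     310   233
B                     138    26
C                     417   325
D                     374   313
E                     302   256
filter rows where term <= 313:
       payments_plus_term  term
grade                          
A                     310   233
B                     138    26
D                     374   313
E                     302   256
Then the value at row 'D', column 'payments_plus_term': 374

374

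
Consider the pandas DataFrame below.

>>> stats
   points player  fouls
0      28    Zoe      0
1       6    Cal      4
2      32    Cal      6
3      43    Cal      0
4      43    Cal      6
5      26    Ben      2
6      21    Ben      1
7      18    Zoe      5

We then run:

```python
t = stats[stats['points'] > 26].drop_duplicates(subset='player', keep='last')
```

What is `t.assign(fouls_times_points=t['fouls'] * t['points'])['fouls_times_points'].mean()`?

filter rows where points > 26:
   points player  fouls
0      28    Zoe      0
2      32    Cal      6
3      43    Cal      0
4      43    Cal      6
drop duplicate player (keep=last):
   points player  fouls
0      28    Zoe      0
4      43    Cal      6
add column fouls_times_points = t['fouls'] * t['points']:
   points player  fouls  fouls_times_points
0      28    Zoe      0                   0
4      43    Cal      6                 258
Taking the mean of column 'fouls_times_points' gives 129.0.

129.0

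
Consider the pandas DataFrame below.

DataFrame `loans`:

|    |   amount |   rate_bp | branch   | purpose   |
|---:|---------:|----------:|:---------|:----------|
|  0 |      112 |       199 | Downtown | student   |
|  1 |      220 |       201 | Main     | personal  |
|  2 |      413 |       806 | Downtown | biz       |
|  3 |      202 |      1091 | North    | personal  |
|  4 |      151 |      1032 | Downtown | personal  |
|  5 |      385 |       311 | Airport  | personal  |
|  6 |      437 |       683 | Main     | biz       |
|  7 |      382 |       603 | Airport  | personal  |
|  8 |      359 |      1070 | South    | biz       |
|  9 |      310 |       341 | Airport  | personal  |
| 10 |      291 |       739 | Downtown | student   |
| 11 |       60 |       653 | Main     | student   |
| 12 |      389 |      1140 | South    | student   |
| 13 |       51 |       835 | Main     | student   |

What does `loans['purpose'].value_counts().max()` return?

6

value_counts of purpose:
purpose
personal    6
student     5
biz         3
Name: count, dtype: int64
Taking the max of the resulting series gives 6.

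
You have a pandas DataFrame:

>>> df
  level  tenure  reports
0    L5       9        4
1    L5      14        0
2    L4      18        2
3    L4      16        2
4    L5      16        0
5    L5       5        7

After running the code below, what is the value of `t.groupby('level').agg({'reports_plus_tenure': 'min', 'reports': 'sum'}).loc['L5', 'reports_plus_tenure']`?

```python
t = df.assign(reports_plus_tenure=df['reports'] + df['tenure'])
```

12

add column reports_plus_tenure = df['reports'] + df['tenure']:
  level  tenure  reports  reports_plus_tenure
0    L5       9        4                   13
1    L5      14        0                   14
2    L4      18        2                   20
3    L4      16        2                   18
4    L5      16        0                   16
5    L5       5        7                   12
group by level: min(reports_plus_tenure), sum(reports):
       reports_plus_tenure  reports
level                              
L4                      18        4
L5                      12       11
Hence 12.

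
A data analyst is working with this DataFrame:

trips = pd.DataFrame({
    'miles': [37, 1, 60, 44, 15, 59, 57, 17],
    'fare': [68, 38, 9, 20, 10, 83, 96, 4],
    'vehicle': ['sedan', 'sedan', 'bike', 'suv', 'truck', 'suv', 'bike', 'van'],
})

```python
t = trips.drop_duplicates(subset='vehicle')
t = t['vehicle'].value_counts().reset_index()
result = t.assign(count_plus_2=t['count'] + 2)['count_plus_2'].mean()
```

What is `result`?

drop duplicate vehicle (keep=first):
   miles  fare vehicle
0     37    68   sedan
2     60     9    bike
3     44    20     suv
4     15    10   truck
7     17     4     van
value_counts of vehicle:
vehicle
sedan    1
bike     1
suv      1
truck    1
van      1
Name: count, dtype: int64
reset_index():
  vehicle  count
0   sedan      1
1    bike      1
2     suv      1
3   truck      1
4     van      1
add column count_plus_2 = t['count'] + 2:
  vehicle  count  count_plus_2
0   sedan      1             3
1    bike      1             3
2     suv      1             3
3   truck      1             3
4     van      1             3
Hence 3.0.

3.0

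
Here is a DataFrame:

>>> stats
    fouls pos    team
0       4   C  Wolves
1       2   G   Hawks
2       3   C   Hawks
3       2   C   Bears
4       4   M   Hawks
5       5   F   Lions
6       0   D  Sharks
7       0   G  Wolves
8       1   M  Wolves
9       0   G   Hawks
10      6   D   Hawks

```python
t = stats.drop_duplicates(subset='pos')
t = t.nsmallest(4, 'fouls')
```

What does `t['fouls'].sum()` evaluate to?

10

drop duplicate pos (keep=first):
   fouls pos    team
0      4   C  Wolves
1      2   G   Hawks
4      4   M   Hawks
5      5   F   Lions
6      0   D  Sharks
take 4 rows with smallest fouls:
   fouls pos    team
6      0   D  Sharks
1      2   G   Hawks
0      4   C  Wolves
4      4   M   Hawks
sum of column 'fouls' → 10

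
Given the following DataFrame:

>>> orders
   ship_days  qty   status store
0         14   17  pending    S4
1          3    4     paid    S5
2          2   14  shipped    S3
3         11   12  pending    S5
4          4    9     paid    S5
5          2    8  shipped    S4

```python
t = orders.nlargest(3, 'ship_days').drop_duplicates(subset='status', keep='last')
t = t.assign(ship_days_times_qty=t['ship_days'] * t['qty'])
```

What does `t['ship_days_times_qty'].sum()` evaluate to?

168

take 3 rows with largest ship_days:
   ship_days  qty   status store
0         14   17  pending    S4
3         11   12  pending    S5
4          4    9     paid    S5
drop duplicate status (keep=last):
   ship_days  qty   status store
3         11   12  pending    S5
4          4    9     paid    S5
add column ship_days_times_qty = t['ship_days'] * t['qty']:
   ship_days  qty   status store  ship_days_times_qty
3         11   12  pending    S5                  132
4          4    9     paid    S5                   36
Then the sum of column 'ship_days_times_qty': 168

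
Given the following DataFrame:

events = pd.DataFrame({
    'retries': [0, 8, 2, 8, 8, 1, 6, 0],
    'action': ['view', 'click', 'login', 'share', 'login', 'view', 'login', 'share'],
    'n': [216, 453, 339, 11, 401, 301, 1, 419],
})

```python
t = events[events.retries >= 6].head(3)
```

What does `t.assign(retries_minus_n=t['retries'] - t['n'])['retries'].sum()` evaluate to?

24

filter rows where retries >= 6:
   retries action    n
1        8  click  453
3        8  share   11
4        8  login  401
6        6  login    1
take first 3 rows:
   retries action    n
1        8  click  453
3        8  share   11
4        8  login  401
add column retries_minus_n = t['retries'] - t['n']:
   retries action    n  retries_minus_n
1        8  click  453             -445
3        8  share   11               -3
4        8  login  401             -393
Then the sum of column 'retries': 24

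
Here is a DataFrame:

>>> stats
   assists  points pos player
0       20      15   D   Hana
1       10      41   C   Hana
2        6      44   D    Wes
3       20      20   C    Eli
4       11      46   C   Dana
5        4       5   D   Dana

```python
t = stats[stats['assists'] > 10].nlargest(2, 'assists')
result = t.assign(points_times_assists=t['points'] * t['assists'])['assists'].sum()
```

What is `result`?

filter rows where assists > 10:
   assists  points pos player
0       20      15   D   Hana
3       20      20   C    Eli
4       11      46   C   Dana
take 2 rows with largest assists:
   assists  points pos player
0       20      15   D   Hana
3       20      20   C    Eli
add column points_times_assists = t['points'] * t['assists']:
   assists  points pos player  points_times_assists
0       20      15   D   Hana                   300
3       20      20   C    Eli                   400
Hence 40.

40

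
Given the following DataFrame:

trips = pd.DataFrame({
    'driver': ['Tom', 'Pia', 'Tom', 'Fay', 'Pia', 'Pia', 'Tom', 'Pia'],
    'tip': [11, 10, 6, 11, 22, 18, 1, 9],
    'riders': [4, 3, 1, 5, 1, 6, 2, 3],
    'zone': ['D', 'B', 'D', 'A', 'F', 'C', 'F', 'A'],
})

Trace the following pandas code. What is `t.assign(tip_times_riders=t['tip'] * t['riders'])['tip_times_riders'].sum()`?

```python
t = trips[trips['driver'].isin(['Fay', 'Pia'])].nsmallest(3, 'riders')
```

79

filter rows where driver in ['Fay', 'Pia']:
  driver  tip  riders zone
1    Pia   10       3    B
3    Fay   11       5    A
4    Pia   22       1    F
5    Pia   18       6    C
7    Pia    9       3    A
take 3 rows with smallest riders:
  driver  tip  riders zone
4    Pia   22       1    F
1    Pia   10       3    B
7    Pia    9       3    A
add column tip_times_riders = t['tip'] * t['riders']:
  driver  tip  riders zone  tip_times_riders
4    Pia   22       1    F                22
1    Pia   10       3    B                30
7    Pia    9       3    A                27
Reading off the sum of column 'tip_times_riders', we get 79.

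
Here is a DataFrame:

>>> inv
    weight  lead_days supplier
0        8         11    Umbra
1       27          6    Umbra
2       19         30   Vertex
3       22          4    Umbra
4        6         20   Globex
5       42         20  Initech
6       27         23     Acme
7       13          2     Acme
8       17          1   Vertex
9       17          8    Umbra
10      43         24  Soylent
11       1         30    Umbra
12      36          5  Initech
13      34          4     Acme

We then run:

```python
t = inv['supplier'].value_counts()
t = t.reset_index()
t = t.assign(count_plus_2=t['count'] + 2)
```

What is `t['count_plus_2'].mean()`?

4.33333333333

value_counts of supplier:
supplier
Umbra      5
Acme       3
Vertex     2
Initech    2
Globex     1
Soylent    1
Name: count, dtype: int64
reset_index():
  supplier  count
0    Umbra      5
1     Acme      3
2   Vertex      2
3  Initech      2
4   Globex      1
5  Soylent      1
add column count_plus_2 = t['count'] + 2:
  supplier  count  count_plus_2
0    Umbra      5             7
1     Acme      3             5
2   Vertex      2             4
3  Initech      2             4
4   Globex      1             3
5  Soylent      1             3
Then the mean of column 'count_plus_2': 4.33333333333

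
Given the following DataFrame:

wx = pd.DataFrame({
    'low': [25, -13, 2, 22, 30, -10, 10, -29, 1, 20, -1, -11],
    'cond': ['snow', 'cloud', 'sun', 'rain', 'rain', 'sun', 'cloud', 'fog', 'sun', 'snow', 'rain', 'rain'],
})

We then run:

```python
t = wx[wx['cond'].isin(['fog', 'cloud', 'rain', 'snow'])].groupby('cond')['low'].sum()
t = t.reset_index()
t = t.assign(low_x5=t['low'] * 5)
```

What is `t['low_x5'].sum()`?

265

filter rows where cond in ['fog', 'cloud', 'rain', 'snow']:
    low   cond
0    25   snow
1   -13  cloud
3    22   rain
4    30   rain
6    10  cloud
7   -29    fog
9    20   snow
10   -1   rain
11  -11   rain
group by cond, sum of low:
cond
cloud    -3
fog     -29
rain     40
snow     45
Name: low, dtype: int64
reset_index():
    cond  low
0  cloud   -3
1    fog  -29
2   rain   40
3   snow   45
add column low_x5 = t['low'] * 5:
    cond  low  low_x5
0  cloud   -3     -15
1    fog  -29    -145
2   rain   40     200
3   snow   45     225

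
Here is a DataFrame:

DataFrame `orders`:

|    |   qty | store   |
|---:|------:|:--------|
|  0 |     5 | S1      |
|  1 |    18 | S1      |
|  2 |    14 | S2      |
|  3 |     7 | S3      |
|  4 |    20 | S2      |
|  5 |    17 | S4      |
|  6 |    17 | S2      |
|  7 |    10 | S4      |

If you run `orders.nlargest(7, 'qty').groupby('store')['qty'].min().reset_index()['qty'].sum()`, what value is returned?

49

take 7 rows with largest qty:
   qty store
4   20    S2
1   18    S1
5   17    S4
6   17    S2
2   14    S2
7   10    S4
3    7    S3
group by store, min of qty:
store
S1    18
S2    14
S3     7
S4    10
Name: qty, dtype: int64
reset_index():
  store  qty
0    S1   18
1    S2   14
2    S3    7
3    S4   10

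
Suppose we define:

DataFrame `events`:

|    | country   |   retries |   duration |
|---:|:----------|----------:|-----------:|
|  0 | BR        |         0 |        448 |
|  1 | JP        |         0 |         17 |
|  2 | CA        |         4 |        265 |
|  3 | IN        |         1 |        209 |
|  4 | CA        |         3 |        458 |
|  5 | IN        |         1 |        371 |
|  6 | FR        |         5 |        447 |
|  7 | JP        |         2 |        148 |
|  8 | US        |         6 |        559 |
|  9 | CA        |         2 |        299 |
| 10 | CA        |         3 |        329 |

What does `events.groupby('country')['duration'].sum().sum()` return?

group by country, sum of duration:
country
BR     448
CA    1351
FR     447
IN     580
JP     165
US     559
Name: duration, dtype: int64

3550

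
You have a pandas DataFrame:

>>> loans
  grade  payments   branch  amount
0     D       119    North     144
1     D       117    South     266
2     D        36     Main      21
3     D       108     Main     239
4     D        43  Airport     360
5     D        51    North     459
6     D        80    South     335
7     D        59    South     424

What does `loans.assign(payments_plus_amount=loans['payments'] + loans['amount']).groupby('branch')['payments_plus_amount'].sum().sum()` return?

2861

add column payments_plus_amount = loans['payments'] + loans['amount']:
  grade  payments   branch  amount  payments_plus_amount
0     D       119    North     144                   263
1     D       117    South     266                   383
2     D        36     Main      21                    57
3     D       108     Main     239                   347
4     D        43  Airport     360                   403
5     D        51    North     459                   510
6     D        80    South     335                   415
7     D        59    South     424                   483
group by branch, sum of payments_plus_amount:
branch
Airport     403
Main        404
North       773
South      1281
Name: payments_plus_amount, dtype: int64
Hence 2861.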